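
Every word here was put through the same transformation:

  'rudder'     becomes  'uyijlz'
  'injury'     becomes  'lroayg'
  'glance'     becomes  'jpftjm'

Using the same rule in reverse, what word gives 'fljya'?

The shift increases by 1 at each position, starting from +3: 3, 4, 5, ….
Decoding fljya: f−3=c, l−4=h, j−5=e, y−6=s, a−7=t.

chest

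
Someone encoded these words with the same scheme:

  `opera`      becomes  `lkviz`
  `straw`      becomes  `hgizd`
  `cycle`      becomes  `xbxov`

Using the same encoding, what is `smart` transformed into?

hnzig

Each pair mirrors across the alphabet (o↔l, p↔k, e↔v): positions sum to 25. Each letter is replaced by its mirror in the alphabet: a↔z, b↔y, c↔x, and so on (the Atbash cipher).
Applying it to smart: s↔h, m↔n, a↔z, r↔i, t↔g.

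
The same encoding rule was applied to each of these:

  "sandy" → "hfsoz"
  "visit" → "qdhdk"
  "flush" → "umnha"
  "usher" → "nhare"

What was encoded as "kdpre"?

timer

Each letter's alphabet position (a=0..z=25) is mapped through 3·x+5 mod 26 — an affine cipher.
Reversing it on kdpre: k(10)→9·(10−5)≡19=t; d(3)→9·(3−5)≡8=i; p(15)→9·(15−5)≡12=m; r(17)→9·(17−5)≡4=e; e(4)→9·(4−5)≡17=r (all mod 26).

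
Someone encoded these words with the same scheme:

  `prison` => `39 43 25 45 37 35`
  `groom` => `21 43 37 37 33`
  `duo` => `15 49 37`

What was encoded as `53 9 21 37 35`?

wagon

p(#16)→39 and r(#18)→43: differences scale by 2, so n = 2·pos + 7. With a=1..z=26, the number is 2·pos + 7.
Undoing it on 53 9 21 37 35: 53→(53−7)÷2=23=w, 9→(9−7)÷2=1=a, 21→(21−7)÷2=7=g, 37→(37−7)÷2=15=o, 35→(35−7)÷2=14=n.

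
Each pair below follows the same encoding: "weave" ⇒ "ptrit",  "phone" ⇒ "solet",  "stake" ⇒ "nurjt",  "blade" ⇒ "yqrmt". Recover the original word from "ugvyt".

tribe

w(22)→p(15) and e(4)→t(19) fit y≡7x+17 (mod 26); the inverse of 7 mod 26 is 15. Each letter's alphabet position (a=0..z=25) is mapped through 7·x+17 mod 26 — an affine cipher.
Reversing it on ugvyt: u(20)→15·(20−17)≡19=t; g(6)→15·(6−17)≡17=r; v(21)→15·(21−17)≡8=i; y(24)→15·(24−17)≡1=b; t(19)→15·(19−17)≡4=e (all mod 26).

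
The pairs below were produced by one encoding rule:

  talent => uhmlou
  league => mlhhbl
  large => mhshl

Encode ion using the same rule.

Two shifts are in play — +7 for a/e/i/o/u, +1 for every other letter.
Applying it to ion: i(vowel)+7=p, o(vowel)+7=v, n(cons)+1=o.

pvo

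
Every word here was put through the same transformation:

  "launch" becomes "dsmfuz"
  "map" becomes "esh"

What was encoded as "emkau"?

music

Compare letters: l→d is +18, a→s is +18, u→m is +18 — a constant shift. This is a Caesar cipher with shift 18.
Undoing it on emkau: e−18=m, m−18=u, k−18=s, a−18=i, u−18=c.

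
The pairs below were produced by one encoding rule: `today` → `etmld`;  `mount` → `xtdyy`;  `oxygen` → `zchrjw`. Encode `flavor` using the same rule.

qqjgta

Shifts by position in today: pos 0: t→e (+11), pos 1: o→t (+5), pos 2: d→m (+9), pos 3: a→l (+11), pos 4: y→d (+5) — repeating every 3. A repeating key of period 3 is used — shifts +11, +5, +9 over and over.
On flavor: f+11=q, l+5=q, a+9=j, v+11=g, o+5=t, r+9=a.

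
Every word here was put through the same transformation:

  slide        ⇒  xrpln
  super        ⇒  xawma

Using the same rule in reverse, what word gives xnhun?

Letter i (0-indexed) is shifted by i+5, so successive shifts are 5, 6, 7, ….
Reversing it on xnhun: x−5=s, n−6=h, h−7=a, u−8=m, n−9=e.

shame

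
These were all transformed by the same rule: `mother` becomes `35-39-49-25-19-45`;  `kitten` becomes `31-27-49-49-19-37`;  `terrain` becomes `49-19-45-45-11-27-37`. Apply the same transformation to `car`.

m(#13)→35 and o(#15)→39: differences scale by 2, so n = 2·pos + 9. With a=1..z=26, the number is 2·pos + 9.
Applying it to car: c=3→15, a=1→11, r=18→45.

15-11-45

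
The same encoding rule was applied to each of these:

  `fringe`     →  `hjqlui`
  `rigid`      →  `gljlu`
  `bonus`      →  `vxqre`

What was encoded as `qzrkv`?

shown

The output letters match the input read backwards, each shifted +3: fringe reversed is egnirf. Read the word backwards and shift each letter +3.
Undoing it on qzrkv: shift back: q−3=n, z−3=w, r−3=o, k−3=h, v−3=s → nwohs; then reverse → shown.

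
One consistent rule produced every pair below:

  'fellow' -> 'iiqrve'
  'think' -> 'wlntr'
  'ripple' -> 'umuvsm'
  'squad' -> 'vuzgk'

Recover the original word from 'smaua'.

pivot

In fellow: f→i is +3, e→i is +4, l→q is +5, l→r is +6 — the shift increases by 1 each position. Each letter shifts forward by (position + 3), i.e. 3, 4, 5, … — the shift grows by one for each successive letter.
Reversing it on smaua: s−3=p, m−4=i, a−5=v, u−6=o, a−7=t.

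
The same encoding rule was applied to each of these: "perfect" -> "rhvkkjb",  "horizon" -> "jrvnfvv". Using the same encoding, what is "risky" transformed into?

tlwpe

In perfect: p→r is +2, e→h is +3, r→v is +4, f→k is +5 — the shift increases by 1 each position. The shift increases by 1 at each position, starting from +2: 2, 3, 4, ….
Applying it to risky: r+2=t, i+3=l, s+4=w, k+5=p, y+6=e.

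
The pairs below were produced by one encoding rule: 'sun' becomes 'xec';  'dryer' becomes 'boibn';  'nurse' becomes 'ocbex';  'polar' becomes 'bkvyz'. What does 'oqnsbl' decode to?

bridge

Read the word backwards and shift each letter +10.
Reversing it on oqnsbl: shift back: o−10=e, q−10=g, n−10=d, s−10=i, b−10=r, l−10=b → egdirb; then reverse → bridge.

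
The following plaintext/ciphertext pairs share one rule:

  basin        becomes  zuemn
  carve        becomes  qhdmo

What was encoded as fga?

out

Two steps: reverse the string, then apply a Caesar shift of +12.
Reversing it on fga: shift back: f−12=t, g−12=u, a−12=o → tuo; then reverse → out.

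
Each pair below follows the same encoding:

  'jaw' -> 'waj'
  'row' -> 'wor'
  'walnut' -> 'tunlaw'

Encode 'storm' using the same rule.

The output letters match the input read backwards: jaw reversed is waj. The word is simply reversed.
For storm: reverse → mrots.

mrots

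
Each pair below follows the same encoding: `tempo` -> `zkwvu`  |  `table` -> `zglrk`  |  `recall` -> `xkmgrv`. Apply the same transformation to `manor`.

Shifts by position in tempo: pos 0: t→z (+6), pos 1: e→k (+6), pos 2: m→w (+10), pos 3: p→v (+6), pos 4: o→u (+6) — repeating every 3. A repeating key of period 3 is used — shifts +6, +6, +10 over and over.
On manor: m+6=s, a+6=g, n+10=x, o+6=u, r+6=x.

sgxux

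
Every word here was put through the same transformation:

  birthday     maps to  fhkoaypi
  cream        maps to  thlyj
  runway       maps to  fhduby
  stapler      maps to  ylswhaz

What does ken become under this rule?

ulr

Read the word backwards and shift each letter +7.
Applying it to ken: reverse → nek; then shift: n+7=u, e+7=l, k+7=r.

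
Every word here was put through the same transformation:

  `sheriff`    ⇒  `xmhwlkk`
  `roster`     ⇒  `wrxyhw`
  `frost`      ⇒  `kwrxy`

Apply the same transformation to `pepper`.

uhuuhw

The rule splits by letter class: vowels +3, consonants +5.
For pepper: p(cons)+5=u, e(vowel)+3=h, p(cons)+5=u, p(cons)+5=u, e(vowel)+3=h, r(cons)+5=w.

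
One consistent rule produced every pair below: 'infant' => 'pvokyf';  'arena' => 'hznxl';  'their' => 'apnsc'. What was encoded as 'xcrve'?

quilt

The shift increases by 1 at each position, starting from +7: 7, 8, 9, ….
Reversing it on xcrve: x−7=q, c−8=u, r−9=i, v−10=l, e−11=t.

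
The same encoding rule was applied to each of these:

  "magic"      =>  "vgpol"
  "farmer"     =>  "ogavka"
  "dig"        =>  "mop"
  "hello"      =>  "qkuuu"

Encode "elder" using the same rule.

The shift depends on letter class: consonant m→v is +9, but vowel a→g is +6. Vowels shift forward by 6 and consonants shift forward by 9.
On elder: e(vowel)+6=k, l(cons)+9=u, d(cons)+9=m, e(vowel)+6=k, r(cons)+9=a.

kumka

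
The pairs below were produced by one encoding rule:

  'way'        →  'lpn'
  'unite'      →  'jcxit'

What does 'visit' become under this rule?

kxhxi

Compare letters: w→l is +15, a→p is +15, y→n is +15 — a constant shift. It's a constant shift of +15 (ROT15).
For visit: v+15=k, i+15=x, s+15=h, i+15=x, t+15=i.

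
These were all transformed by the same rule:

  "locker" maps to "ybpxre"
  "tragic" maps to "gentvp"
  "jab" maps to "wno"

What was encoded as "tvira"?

given

Compare letters: l→y is +13, o→b is +13, c→p is +13 — a constant shift. Each letter is shifted forward by 13 in the alphabet (a Caesar shift of +13).
Undoing it on tvira: t−13=g, v−13=i, i−13=v, r−13=e, a−13=n.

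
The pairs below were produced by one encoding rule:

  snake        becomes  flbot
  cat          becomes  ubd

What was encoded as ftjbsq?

praise

The output letters match the input read backwards, each shifted +1: snake reversed is ekans. Read the word backwards and shift each letter +1.
Reversing it on ftjbsq: shift back: f−1=e, t−1=s, j−1=i, b−1=a, s−1=r, q−1=p → esiarp; then reverse → praise.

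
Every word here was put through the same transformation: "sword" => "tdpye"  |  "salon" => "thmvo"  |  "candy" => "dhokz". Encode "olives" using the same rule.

psjcfz

The shifts repeat in a cycle of length 2: positions 0,1,… shift by +1, +7, then the pattern repeats.
On olives: o+1=p, l+7=s, i+1=j, v+7=c, e+1=f, s+7=z.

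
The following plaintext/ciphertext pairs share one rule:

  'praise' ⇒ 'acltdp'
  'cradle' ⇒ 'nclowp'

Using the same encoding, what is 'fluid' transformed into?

Compare letters: p→a is +11, r→c is +11, a→l is +11 — a constant shift. Each letter is shifted forward by 11 in the alphabet (a Caesar shift of +11).
On fluid: f+11=q, l+11=w, u+11=f, i+11=t, d+11=o.

qwfto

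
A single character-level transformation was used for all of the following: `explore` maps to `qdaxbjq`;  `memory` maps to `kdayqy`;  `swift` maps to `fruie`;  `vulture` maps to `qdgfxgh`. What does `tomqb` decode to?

The word is reversed, then every letter is shifted forward by 12.
Decoding tomqb: shift back: t−12=h, o−12=c, m−12=a, q−12=e, b−12=p → hcaep; then reverse → peach.

peach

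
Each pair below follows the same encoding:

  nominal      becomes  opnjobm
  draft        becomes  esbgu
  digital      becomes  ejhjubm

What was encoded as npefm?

Compare letters: n→o is +1, o→p is +1, m→n is +1 — a constant shift. Each letter is shifted forward by 1 in the alphabet (a Caesar shift of +1).
Undoing it on npefm: n−1=m, p−1=o, e−1=d, f−1=e, m−1=l.

model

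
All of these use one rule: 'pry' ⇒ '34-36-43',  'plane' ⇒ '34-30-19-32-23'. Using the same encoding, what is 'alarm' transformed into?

The number is (letter's place in the alphabet, a=1) + 18.
For alarm: a=1→19, l=12→30, a=1→19, r=18→36, m=13→31.

19-30-19-36-31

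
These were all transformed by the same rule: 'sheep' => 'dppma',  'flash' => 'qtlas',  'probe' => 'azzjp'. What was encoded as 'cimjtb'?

Shifts by position in sheep: pos 0: s→d (+11), pos 1: h→p (+8), pos 2: e→p (+11), pos 3: e→m (+8) — repeating every 2. It's a Vigenère-style cipher with numeric key [11,8]: position i shifts by key[i mod 2].
Decoding cimjtb: c−11=r, i−8=a, m−11=b, j−8=b, t−11=i, b−8=t.

rabbit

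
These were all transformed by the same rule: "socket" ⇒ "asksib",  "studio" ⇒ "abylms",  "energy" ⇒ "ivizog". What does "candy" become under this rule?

The shift depends on letter class: consonant s→a is +8, but vowel o→s is +4. Vowels shift forward by 4 and consonants shift forward by 8.
On candy: c(cons)+8=k, a(vowel)+4=e, n(cons)+8=v, d(cons)+8=l, y(cons)+8=g.

kevlg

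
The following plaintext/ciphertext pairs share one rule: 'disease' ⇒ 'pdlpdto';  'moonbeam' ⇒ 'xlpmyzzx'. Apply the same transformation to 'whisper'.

Two steps: reverse the string, then apply a Caesar shift of +11.
For whisper: reverse → repsihw; then shift: r+11=c, e+11=p, p+11=a, s+11=d, i+11=t, h+11=s, w+11=h.

cpadtsh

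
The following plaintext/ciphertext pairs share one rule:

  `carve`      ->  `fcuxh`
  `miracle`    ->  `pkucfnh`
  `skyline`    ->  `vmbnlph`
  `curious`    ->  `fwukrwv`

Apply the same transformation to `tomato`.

wqpcwq

A repeating key of period 2 is used — shifts +3, +2 over and over.
For tomato: t+3=w, o+2=q, m+3=p, a+2=c, t+3=w, o+2=q.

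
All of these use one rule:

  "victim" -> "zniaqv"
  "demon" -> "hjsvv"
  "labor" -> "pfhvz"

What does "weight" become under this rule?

ajonpc

In victim: v→z is +4, i→n is +5, c→i is +6, t→a is +7 — the shift increases by 1 each position. Letter i (0-indexed) is shifted by i+4, so successive shifts are 4, 5, 6, ….
On weight: w+4=a, e+5=j, i+6=o, g+7=n, h+8=p, t+9=c.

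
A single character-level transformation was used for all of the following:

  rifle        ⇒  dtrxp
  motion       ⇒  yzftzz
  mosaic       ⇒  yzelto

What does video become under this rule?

htppz

Vowels shift forward by 11 and consonants shift forward by 12.
For video: v(cons)+12=h, i(vowel)+11=t, d(cons)+12=p, e(vowel)+11=p, o(vowel)+11=z.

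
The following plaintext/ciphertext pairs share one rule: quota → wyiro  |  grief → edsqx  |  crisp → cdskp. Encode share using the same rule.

klodq

q(16)→w(22) and u(20)→y(24) fit y≡7x+14 (mod 26); the inverse of 7 mod 26 is 15. This is an affine cipher: with a=0,…,z=25, each position x becomes (7x+14) mod 26.
For share: s(18)→7·18+14≡10=k; h(7)→7·7+14≡11=l; a(0)→7·0+14≡14=o; r(17)→7·17+14≡3=d; e(4)→7·4+14≡16=q (all mod 26).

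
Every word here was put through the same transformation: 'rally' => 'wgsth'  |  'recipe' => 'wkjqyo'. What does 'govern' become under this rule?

In rally: r→w is +5, a→g is +6, l→s is +7, l→t is +8 — the shift increases by 1 each position. Letter i (0-indexed) is shifted by i+5, so successive shifts are 5, 6, 7, ….
On govern: g+5=l, o+6=u, v+7=c, e+8=m, r+9=a, n+10=x.

lucmax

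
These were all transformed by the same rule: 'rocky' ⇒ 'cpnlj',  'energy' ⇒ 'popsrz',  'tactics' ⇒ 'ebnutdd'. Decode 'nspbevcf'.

creature

Shifts by position in rocky: pos 0: r→c (+11), pos 1: o→p (+1), pos 2: c→n (+11), pos 3: k→l (+1) — repeating every 2. A repeating key of period 2 is used — shifts +11, +1 over and over.
Undoing it on nspbevcf: n−11=c, s−1=r, p−11=e, b−1=a, e−11=t, v−1=u, c−11=r, f−1=e.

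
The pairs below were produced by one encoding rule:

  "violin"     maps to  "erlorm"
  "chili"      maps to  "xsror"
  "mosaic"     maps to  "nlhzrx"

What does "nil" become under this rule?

Letters are reflected about the middle of the alphabet (position → 25−position): Atbash.
Applying it to nil: n↔m, i↔r, l↔o.

mro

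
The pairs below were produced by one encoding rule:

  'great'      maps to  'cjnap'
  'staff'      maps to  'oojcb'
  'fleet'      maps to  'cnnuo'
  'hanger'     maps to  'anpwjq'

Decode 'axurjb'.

Two steps: reverse the string, then apply a Caesar shift of +9.
Reversing it on axurjb: shift back: a−9=r, x−9=o, u−9=l, r−9=i, j−9=a, b−9=s → rolias; then reverse → sailor.

sailor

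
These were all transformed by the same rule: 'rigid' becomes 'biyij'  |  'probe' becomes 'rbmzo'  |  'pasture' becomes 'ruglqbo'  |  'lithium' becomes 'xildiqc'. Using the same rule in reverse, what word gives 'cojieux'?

medical

Each letter's alphabet position (a=0..z=25) is mapped through 5·x+20 mod 26 — an affine cipher.
Undoing it on cojieux: c(2)→21·(2−20)≡12=m; o(14)→21·(14−20)≡4=e; j(9)→21·(9−20)≡3=d; i(8)→21·(8−20)≡8=i; e(4)→21·(4−20)≡2=c; u(20)→21·(20−20)≡0=a; x(23)→21·(23−20)≡11=l (all mod 26).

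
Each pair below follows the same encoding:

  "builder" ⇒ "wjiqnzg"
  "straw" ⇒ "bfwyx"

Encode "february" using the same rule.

Two steps: reverse the string, then apply a Caesar shift of +5.
On february: reverse → yraurbef; then shift: y+5=d, r+5=w, a+5=f, u+5=z, r+5=w, b+5=g, e+5=j, f+5=k.

dwfzwgjk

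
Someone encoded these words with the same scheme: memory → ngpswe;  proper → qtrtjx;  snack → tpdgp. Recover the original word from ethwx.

dress

In memory: m→n is +1, e→g is +2, m→p is +3, o→s is +4 — the shift increases by 1 each position. Each letter shifts forward by (position + 1), i.e. 1, 2, 3, … — the shift grows by one for each successive letter.
Undoing it on ethwx: e−1=d, t−2=r, h−3=e, w−4=s, x−5=s.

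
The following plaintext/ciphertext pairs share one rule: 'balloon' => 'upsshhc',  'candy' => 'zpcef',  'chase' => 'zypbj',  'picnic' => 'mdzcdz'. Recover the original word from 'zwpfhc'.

crayon

This is an affine cipher: with a=0,…,z=25, each position x becomes (5x+15) mod 26.
Reversing it on zwpfhc: z(25)→21·(25−15)≡2=c; w(22)→21·(22−15)≡17=r; p(15)→21·(15−15)≡0=a; f(5)→21·(5−15)≡24=y; h(7)→21·(7−15)≡14=o; c(2)→21·(2−15)≡13=n (all mod 26).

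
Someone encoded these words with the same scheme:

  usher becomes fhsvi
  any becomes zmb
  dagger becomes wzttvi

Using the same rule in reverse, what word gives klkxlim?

Each pair mirrors across the alphabet (u↔f, s↔h, h↔s): positions sum to 25. This is the alphabet-reversal cipher (Atbash): a becomes z, b becomes y, etc.
Undoing it on klkxlim: k↔p, l↔o, k↔p, x↔c, l↔o, i↔r, m↔n.

popcorn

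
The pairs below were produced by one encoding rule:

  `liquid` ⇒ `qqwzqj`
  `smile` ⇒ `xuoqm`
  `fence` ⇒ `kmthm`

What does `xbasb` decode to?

stunt

The shifts repeat in a cycle of length 3: positions 0,1,… shift by +5, +8, +6, then the pattern repeats.
Reversing it on xbasb: x−5=s, b−8=t, a−6=u, s−5=n, b−8=t.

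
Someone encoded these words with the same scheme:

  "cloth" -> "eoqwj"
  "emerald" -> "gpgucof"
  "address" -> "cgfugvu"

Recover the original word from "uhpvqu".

Shifts by position in cloth: pos 0: c→e (+2), pos 1: l→o (+3), pos 2: o→q (+2), pos 3: t→w (+3) — repeating every 2. It's a Vigenère-style cipher with numeric key [2,3]: position i shifts by key[i mod 2].
Undoing it on uhpvqu: u−2=s, h−3=e, p−2=n, v−3=s, q−2=o, u−3=r.

sensor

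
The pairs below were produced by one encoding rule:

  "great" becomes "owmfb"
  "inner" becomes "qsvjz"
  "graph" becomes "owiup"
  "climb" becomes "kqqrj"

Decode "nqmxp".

flesh

It's a Vigenère-style cipher with numeric key [8,5]: position i shifts by key[i mod 2].
Reversing it on nqmxp: n−8=f, q−5=l, m−8=e, x−5=s, p−8=h.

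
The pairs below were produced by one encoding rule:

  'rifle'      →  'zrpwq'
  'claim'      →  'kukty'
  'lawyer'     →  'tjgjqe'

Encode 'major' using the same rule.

ujtzd

In rifle: r→z is +8, i→r is +9, f→p is +10, l→w is +11 — the shift increases by 1 each position. Each letter shifts forward by (position + 8), i.e. 8, 9, 10, … — the shift grows by one for each successive letter.
On major: m+8=u, a+9=j, j+10=t, o+11=z, r+12=d.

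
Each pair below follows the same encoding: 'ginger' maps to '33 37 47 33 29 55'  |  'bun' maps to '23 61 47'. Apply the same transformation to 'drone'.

27 55 49 47 29

The formula is n = 2×(alphabet index, a=1) + 19.
Applying it to drone: d=4→27, r=18→55, o=15→49, n=14→47, e=5→29.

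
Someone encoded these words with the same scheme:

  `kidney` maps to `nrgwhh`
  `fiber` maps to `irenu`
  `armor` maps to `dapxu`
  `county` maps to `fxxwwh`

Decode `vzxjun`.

The shifts repeat in a cycle of length 2: positions 0,1,… shift by +3, +9, then the pattern repeats.
Reversing it on vzxjun: v−3=s, z−9=q, x−3=u, j−9=a, u−3=r, n−9=e.

square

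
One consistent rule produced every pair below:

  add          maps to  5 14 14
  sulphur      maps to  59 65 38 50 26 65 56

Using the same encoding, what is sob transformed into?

a(#1)→5 and d(#4)→14: differences scale by 3, so n = 3·pos + 2. Each letter becomes 3×(its alphabet position, a=1..z=26) + 2.
On sob: s=19→59, o=15→47, b=2→8.

59 47 8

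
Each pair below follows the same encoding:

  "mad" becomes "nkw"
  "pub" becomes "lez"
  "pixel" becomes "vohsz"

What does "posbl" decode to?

The output letters match the input read backwards, each shifted +10: mad reversed is dam. The word is reversed, then every letter is shifted forward by 10.
Reversing it on posbl: shift back: p−10=f, o−10=e, s−10=i, b−10=r, l−10=b → feirb; then reverse → brief.

brief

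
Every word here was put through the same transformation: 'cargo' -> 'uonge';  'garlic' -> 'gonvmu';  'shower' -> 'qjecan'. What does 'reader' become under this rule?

c(2)→u(20) and a(0)→o(14) fit y≡3x+14 (mod 26); the inverse of 3 mod 26 is 9. Treating letters as 0–25, the rule is x ↦ 3x + 14 (mod 26).
For reader: r(17)→3·17+14≡13=n; e(4)→3·4+14≡0=a; a(0)→3·0+14≡14=o; d(3)→3·3+14≡23=x; e(4)→3·4+14≡0=a; r(17)→3·17+14≡13=n (all mod 26).

naoxan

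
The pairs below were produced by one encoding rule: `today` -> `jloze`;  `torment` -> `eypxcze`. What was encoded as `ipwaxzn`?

The output letters match the input read backwards, each shifted +11: today reversed is yadot. Read the word backwards and shift each letter +11.
Undoing it on ipwaxzn: shift back: i−11=x, p−11=e, w−11=l, a−11=p, x−11=m, z−11=o, n−11=c → xelpmoc; then reverse → complex.

complex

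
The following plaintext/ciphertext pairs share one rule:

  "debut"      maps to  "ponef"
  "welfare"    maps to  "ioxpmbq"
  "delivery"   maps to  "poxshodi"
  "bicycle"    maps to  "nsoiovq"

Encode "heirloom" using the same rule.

toubxyaw

A repeating key of period 2 is used — shifts +12, +10 over and over.
Applying it to heirloom: h+12=t, e+10=o, i+12=u, r+10=b, l+12=x, o+10=y, o+12=a, m+10=w.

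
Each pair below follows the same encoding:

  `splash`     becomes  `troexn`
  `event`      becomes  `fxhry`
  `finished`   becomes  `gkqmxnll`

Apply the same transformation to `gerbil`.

In splash: s→t is +1, p→r is +2, l→o is +3, a→e is +4 — the shift increases by 1 each position. Each letter shifts forward by (position + 1), i.e. 1, 2, 3, … — the shift grows by one for each successive letter.
Applying it to gerbil: g+1=h, e+2=g, r+3=u, b+4=f, i+5=n, l+6=r.

hgufnr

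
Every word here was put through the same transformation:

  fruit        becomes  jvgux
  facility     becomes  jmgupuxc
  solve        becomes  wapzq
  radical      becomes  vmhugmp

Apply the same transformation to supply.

Two shifts are in play — +12 for a/e/i/o/u, +4 for every other letter.
For supply: s(cons)+4=w, u(vowel)+12=g, p(cons)+4=t, p(cons)+4=t, l(cons)+4=p, y(cons)+4=c.

wgttpc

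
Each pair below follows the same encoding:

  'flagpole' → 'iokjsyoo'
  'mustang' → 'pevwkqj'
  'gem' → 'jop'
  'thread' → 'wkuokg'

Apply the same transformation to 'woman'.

zypkq

The shift depends on letter class: consonant f→i is +3, but vowel a→k is +10. Vowels shift forward by 10 and consonants shift forward by 3.
Applying it to woman: w(cons)+3=z, o(vowel)+10=y, m(cons)+3=p, a(vowel)+10=k, n(cons)+3=q.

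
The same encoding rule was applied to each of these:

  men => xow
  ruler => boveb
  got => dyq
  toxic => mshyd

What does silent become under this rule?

The output letters match the input read backwards, each shifted +10: men reversed is nem. Read the word backwards and shift each letter +10.
On silent: reverse → tnelis; then shift: t+10=d, n+10=x, e+10=o, l+10=v, i+10=s, s+10=c.

dxovsc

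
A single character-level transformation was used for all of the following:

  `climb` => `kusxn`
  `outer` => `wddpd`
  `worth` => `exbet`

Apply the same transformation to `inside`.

qwctpr

The shift increases by 1 at each position, starting from +8: 8, 9, 10, ….
For inside: i+8=q, n+9=w, s+10=c, i+11=t, d+12=p, e+13=r.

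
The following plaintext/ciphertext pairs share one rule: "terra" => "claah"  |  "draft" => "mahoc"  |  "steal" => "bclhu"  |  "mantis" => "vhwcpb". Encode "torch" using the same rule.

cvalq

The shift depends on letter class: consonant t→c is +9, but vowel e→l is +7. Two shifts are in play — +7 for a/e/i/o/u, +9 for every other letter.
Applying it to torch: t(cons)+9=c, o(vowel)+7=v, r(cons)+9=a, c(cons)+9=l, h(cons)+9=q.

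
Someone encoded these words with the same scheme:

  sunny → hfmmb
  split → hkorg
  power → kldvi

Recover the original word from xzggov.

Letters are reflected about the middle of the alphabet (position → 25−position): Atbash.
Decoding xzggov: x↔c, z↔a, g↔t, g↔t, o↔l, v↔e.

cattle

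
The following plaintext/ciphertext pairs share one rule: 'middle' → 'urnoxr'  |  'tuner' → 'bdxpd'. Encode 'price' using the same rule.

xasnq

In middle: m→u is +8, i→r is +9, d→n is +10, d→o is +11 — the shift increases by 1 each position. Each letter shifts forward by (position + 8), i.e. 8, 9, 10, … — the shift grows by one for each successive letter.
Applying it to price: p+8=x, r+9=a, i+10=s, c+11=n, e+12=q.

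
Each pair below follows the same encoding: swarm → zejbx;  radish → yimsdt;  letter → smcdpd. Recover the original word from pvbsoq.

inside

In swarm: s→z is +7, w→e is +8, a→j is +9, r→b is +10 — the shift increases by 1 each position. The shift increases by 1 at each position, starting from +7: 7, 8, 9, ….
Reversing it on pvbsoq: p−7=i, v−8=n, b−9=s, s−10=i, o−11=d, q−12=e.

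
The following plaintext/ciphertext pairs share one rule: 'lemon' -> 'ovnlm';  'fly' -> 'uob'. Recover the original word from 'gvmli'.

Each pair mirrors across the alphabet (l↔o, e↔v, m↔n): positions sum to 25. Each letter is replaced by its mirror in the alphabet: a↔z, b↔y, c↔x, and so on (the Atbash cipher).
Undoing it on gvmli: g↔t, v↔e, m↔n, l↔o, i↔r.

tenor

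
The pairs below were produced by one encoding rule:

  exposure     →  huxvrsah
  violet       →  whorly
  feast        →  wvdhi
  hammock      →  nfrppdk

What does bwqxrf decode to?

county

The output letters match the input read backwards, each shifted +3: exposure reversed is erusopxe. The word is reversed, then every letter is shifted forward by 3.
Reversing it on bwqxrf: shift back: b−3=y, w−3=t, q−3=n, x−3=u, r−3=o, f−3=c → ytnuoc; then reverse → county.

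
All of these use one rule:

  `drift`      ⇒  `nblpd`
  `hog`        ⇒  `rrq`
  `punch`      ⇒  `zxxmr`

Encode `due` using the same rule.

nxh

The shift depends on letter class: consonant d→n is +10, but vowel i→l is +3. The rule splits by letter class: vowels +3, consonants +10.
Applying it to due: d(cons)+10=n, u(vowel)+3=x, e(vowel)+3=h.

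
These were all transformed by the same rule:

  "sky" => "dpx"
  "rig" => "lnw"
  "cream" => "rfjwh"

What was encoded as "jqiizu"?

puddle

The output letters match the input read backwards, each shifted +5: sky reversed is yks. The word is reversed, then every letter is shifted forward by 5.
Undoing it on jqiizu: shift back: j−5=e, q−5=l, i−5=d, i−5=d, z−5=u, u−5=p → elddup; then reverse → puddle.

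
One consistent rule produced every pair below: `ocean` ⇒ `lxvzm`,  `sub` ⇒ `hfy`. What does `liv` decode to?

ore

Each pair mirrors across the alphabet (o↔l, c↔x, e↔v): positions sum to 25. This is the alphabet-reversal cipher (Atbash): a becomes z, b becomes y, etc.
Decoding liv: l↔o, i↔r, v↔e.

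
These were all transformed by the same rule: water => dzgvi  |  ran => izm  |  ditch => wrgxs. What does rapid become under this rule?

izkrw

Each pair mirrors across the alphabet (w↔d, a↔z, t↔g): positions sum to 25. Letters are reflected about the middle of the alphabet (position → 25−position): Atbash.
Applying it to rapid: r↔i, a↔z, p↔k, i↔r, d↔w.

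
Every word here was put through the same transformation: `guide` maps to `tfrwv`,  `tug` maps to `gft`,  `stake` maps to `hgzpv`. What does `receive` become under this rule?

ivxvrev

Each letter is replaced by its mirror in the alphabet: a↔z, b↔y, c↔x, and so on (the Atbash cipher).
Applying it to receive: r↔i, e↔v, c↔x, e↔v, i↔r, v↔e, e↔v.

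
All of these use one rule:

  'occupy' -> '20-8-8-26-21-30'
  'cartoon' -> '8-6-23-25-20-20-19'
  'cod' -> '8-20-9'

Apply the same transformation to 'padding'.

o is letter #15 and maps to 20: an offset of 5. Each letter is replaced by its alphabet position (a=1..z=26) + 5.
For padding: p=16→21, a=1→6, d=4→9, d=4→9, i=9→14, n=14→19, g=7→12.

21-6-9-9-14-19-12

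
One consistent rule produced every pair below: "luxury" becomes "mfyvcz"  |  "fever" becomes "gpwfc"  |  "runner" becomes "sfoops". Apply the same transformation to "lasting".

The shifts repeat in a cycle of length 3: positions 0,1,… shift by +1, +11, +1, then the pattern repeats.
For lasting: l+1=m, a+11=l, s+1=t, t+1=u, i+11=t, n+1=o, g+1=h.

mltutoh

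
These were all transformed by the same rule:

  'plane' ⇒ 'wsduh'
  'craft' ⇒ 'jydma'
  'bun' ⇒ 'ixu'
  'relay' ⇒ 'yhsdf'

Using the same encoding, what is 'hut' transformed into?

oxa

Vowels shift forward by 3 and consonants shift forward by 7.
For hut: h(cons)+7=o, u(vowel)+3=x, t(cons)+7=a.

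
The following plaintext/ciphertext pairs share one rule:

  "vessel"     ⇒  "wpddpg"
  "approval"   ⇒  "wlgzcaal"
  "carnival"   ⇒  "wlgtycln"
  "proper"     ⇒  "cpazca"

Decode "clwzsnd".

The output letters match the input read backwards, each shifted +11: vessel reversed is lessev. Two steps: reverse the string, then apply a Caesar shift of +11.
Undoing it on clwzsnd: shift back: c−11=r, l−11=a, w−11=l, z−11=o, s−11=h, n−11=c, d−11=s → ralohcs; then reverse → scholar.

scholar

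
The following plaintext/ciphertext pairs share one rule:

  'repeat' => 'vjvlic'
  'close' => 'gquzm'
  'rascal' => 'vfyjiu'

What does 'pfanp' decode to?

laugh

The shift increases by 1 at each position, starting from +4: 4, 5, 6, ….
Decoding pfanp: p−4=l, f−5=a, a−6=u, n−7=g, p−8=h.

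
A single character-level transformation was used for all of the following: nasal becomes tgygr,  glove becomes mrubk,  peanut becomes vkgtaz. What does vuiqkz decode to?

pocket

Compare letters: n→t is +6, a→g is +6, s→y is +6 — a constant shift. This is a Caesar cipher with shift 6.
Undoing it on vuiqkz: v−6=p, u−6=o, i−6=c, q−6=k, k−6=e, z−6=t.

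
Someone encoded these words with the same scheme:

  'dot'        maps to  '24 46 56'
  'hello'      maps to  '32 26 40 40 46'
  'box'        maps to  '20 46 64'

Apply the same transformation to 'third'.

56 32 34 52 24

d(#4)→24 and o(#15)→46: differences scale by 2, so n = 2·pos + 16. The formula is n = 2×(alphabet index, a=1) + 16.
On third: t=20→56, h=8→32, i=9→34, r=18→52, d=4→24.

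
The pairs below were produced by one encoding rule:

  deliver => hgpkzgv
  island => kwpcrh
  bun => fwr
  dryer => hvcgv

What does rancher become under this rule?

vcrglgv

The rule splits by letter class: vowels +2, consonants +4.
Applying it to rancher: r(cons)+4=v, a(vowel)+2=c, n(cons)+4=r, c(cons)+4=g, h(cons)+4=l, e(vowel)+2=g, r(cons)+4=v.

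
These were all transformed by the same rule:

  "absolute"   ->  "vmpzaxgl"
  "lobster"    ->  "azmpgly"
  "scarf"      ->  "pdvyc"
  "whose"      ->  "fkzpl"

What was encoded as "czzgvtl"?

a(0)→v(21) and b(1)→m(12) fit y≡17x+21 (mod 26); the inverse of 17 mod 26 is 23. Treating letters as 0–25, the rule is x ↦ 17x + 21 (mod 26).
Decoding czzgvtl: c(2)→23·(2−21)≡5=f; z(25)→23·(25−21)≡14=o; z(25)→23·(25−21)≡14=o; g(6)→23·(6−21)≡19=t; v(21)→23·(21−21)≡0=a; t(19)→23·(19−21)≡6=g; l(11)→23·(11−21)≡4=e (all mod 26).

footage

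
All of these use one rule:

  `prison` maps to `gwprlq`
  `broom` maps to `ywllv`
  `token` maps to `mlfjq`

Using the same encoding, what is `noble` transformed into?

This is an affine cipher: with a=0,…,z=25, each position x becomes (21x+3) mod 26.
For noble: n(13)→21·13+3≡16=q; o(14)→21·14+3≡11=l; b(1)→21·1+3≡24=y; l(11)→21·11+3≡0=a; e(4)→21·4+3≡9=j (all mod 26).

qlyaj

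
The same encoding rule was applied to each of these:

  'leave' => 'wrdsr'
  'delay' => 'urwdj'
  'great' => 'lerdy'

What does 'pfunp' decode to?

widow

l(11)→w(22) and e(4)→r(17) fit y≡23x+3 (mod 26); the inverse of 23 mod 26 is 17. Each letter's alphabet position (a=0..z=25) is mapped through 23·x+3 mod 26 — an affine cipher.
Reversing it on pfunp: p(15)→17·(15−3)≡22=w; f(5)→17·(5−3)≡8=i; u(20)→17·(20−3)≡3=d; n(13)→17·(13−3)≡14=o; p(15)→17·(15−3)≡22=w (all mod 26).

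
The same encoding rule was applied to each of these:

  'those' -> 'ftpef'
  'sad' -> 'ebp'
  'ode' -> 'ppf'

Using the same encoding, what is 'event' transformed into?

fhfzf

Vowels shift forward by 1 and consonants shift forward by 12.
On event: e(vowel)+1=f, v(cons)+12=h, e(vowel)+1=f, n(cons)+12=z, t(cons)+12=f.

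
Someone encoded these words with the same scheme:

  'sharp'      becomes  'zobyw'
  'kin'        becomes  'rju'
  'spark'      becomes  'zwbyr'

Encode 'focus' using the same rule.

The shift depends on letter class: consonant s→z is +7, but vowel a→b is +1. The rule splits by letter class: vowels +1, consonants +7.
Applying it to focus: f(cons)+7=m, o(vowel)+1=p, c(cons)+7=j, u(vowel)+1=v, s(cons)+7=z.

mpjvz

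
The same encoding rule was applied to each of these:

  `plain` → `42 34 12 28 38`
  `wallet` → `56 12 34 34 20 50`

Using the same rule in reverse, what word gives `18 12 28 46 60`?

p(#16)→42 and l(#12)→34: differences scale by 2, so n = 2·pos + 10. The formula is n = 2×(alphabet index, a=1) + 10.
Reversing it on 18 12 28 46 60: 18→(18−10)÷2=4=d, 12→(12−10)÷2=1=a, 28→(28−10)÷2=9=i, 46→(46−10)÷2=18=r, 60→(60−10)÷2=25=y.

dairy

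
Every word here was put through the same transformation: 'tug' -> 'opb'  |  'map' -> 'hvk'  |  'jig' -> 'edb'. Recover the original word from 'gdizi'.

linen

Compare letters: t→o is +21, u→p is +21, g→b is +21 — a constant shift. Each letter is shifted forward by 21 in the alphabet (a Caesar shift of +21).
Reversing it on gdizi: g−21=l, d−21=i, i−21=n, z−21=e, i−21=n.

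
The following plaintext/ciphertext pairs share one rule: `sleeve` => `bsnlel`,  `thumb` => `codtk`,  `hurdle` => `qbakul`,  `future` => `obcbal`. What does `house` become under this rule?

The shifts repeat in a cycle of length 2: positions 0,1,… shift by +9, +7, then the pattern repeats.
On house: h+9=q, o+7=v, u+9=d, s+7=z, e+9=n.

qvdzn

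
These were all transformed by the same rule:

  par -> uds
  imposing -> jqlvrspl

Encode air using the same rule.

uld

The output letters match the input read backwards, each shifted +3: par reversed is rap. Two steps: reverse the string, then apply a Caesar shift of +3.
Applying it to air: reverse → ria; then shift: r+3=u, i+3=l, a+3=d.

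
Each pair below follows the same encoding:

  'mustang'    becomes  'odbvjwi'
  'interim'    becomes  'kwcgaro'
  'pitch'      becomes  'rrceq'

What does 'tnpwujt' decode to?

regular

Shifts by position in mustang: pos 0: m→o (+2), pos 1: u→d (+9), pos 2: s→b (+9), pos 3: t→v (+2), pos 4: a→j (+9), pos 5: n→w (+9) — repeating every 3. It's a Vigenère-style cipher with numeric key [2,9,9]: position i shifts by key[i mod 3].
Reversing it on tnpwujt: t−2=r, n−9=e, p−9=g, w−2=u, u−9=l, j−9=a, t−2=r.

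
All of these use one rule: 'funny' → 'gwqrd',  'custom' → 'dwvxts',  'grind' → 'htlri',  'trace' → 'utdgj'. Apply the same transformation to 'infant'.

jpiesz

In funny: f→g is +1, u→w is +2, n→q is +3, n→r is +4 — the shift increases by 1 each position. The shift increases by 1 at each position, starting from +1: 1, 2, 3, ….
For infant: i+1=j, n+2=p, f+3=i, a+4=e, n+5=s, t+6=z.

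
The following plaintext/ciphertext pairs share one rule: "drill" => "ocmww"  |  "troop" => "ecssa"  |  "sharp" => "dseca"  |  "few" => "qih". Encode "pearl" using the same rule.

aiecw

The shift depends on letter class: consonant d→o is +11, but vowel i→m is +4. Vowels shift forward by 4 and consonants shift forward by 11.
For pearl: p(cons)+11=a, e(vowel)+4=i, a(vowel)+4=e, r(cons)+11=c, l(cons)+11=w.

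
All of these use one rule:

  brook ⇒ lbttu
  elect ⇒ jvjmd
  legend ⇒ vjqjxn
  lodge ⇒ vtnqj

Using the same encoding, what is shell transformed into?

Vowels shift forward by 5 and consonants shift forward by 10.
Applying it to shell: s(cons)+10=c, h(cons)+10=r, e(vowel)+5=j, l(cons)+10=v, l(cons)+10=v.

crjvv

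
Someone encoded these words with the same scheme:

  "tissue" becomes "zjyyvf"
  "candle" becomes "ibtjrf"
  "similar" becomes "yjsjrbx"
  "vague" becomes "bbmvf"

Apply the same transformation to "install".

jtyzbrr

The shift depends on letter class: consonant t→z is +6, but vowel i→j is +1. Vowels shift forward by 1 and consonants shift forward by 6.
For install: i(vowel)+1=j, n(cons)+6=t, s(cons)+6=y, t(cons)+6=z, a(vowel)+1=b, l(cons)+6=r, l(cons)+6=r.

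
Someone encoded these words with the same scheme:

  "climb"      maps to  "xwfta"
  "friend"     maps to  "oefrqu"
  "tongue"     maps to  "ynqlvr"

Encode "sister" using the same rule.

bfbyre

c(2)→x(23) and l(11)→w(22) fit y≡23x+3 (mod 26); the inverse of 23 mod 26 is 17. Each letter's alphabet position (a=0..z=25) is mapped through 23·x+3 mod 26 — an affine cipher.
On sister: s(18)→23·18+3≡1=b; i(8)→23·8+3≡5=f; s(18)→23·18+3≡1=b; t(19)→23·19+3≡24=y; e(4)→23·4+3≡17=r; r(17)→23·17+3≡4=e (all mod 26).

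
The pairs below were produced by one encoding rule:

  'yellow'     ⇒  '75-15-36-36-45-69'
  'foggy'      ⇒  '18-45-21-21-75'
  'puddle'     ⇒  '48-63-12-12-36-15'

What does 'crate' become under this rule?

The formula is n = 3×(alphabet index, a=1).
On crate: c=3→9, r=18→54, a=1→3, t=20→60, e=5→15.

9-54-3-60-15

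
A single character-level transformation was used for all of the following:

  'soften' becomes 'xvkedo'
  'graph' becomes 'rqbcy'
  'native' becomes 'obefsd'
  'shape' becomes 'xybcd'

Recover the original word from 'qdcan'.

s(18)→x(23) and o(14)→v(21) fit y≡7x+1 (mod 26); the inverse of 7 mod 26 is 15. Treating letters as 0–25, the rule is x ↦ 7x + 1 (mod 26).
Reversing it on qdcan: q(16)→15·(16−1)≡17=r; d(3)→15·(3−1)≡4=e; c(2)→15·(2−1)≡15=p; a(0)→15·(0−1)≡11=l; n(13)→15·(13−1)≡24=y (all mod 26).

reply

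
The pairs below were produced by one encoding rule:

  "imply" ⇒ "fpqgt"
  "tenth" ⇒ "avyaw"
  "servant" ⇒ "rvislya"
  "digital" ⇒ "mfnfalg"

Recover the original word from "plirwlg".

marshal

i(8)→f(5) and m(12)→p(15) fit y≡9x+11 (mod 26); the inverse of 9 mod 26 is 3. Each letter's alphabet position (a=0..z=25) is mapped through 9·x+11 mod 26 — an affine cipher.
Decoding plirwlg: p(15)→3·(15−11)≡12=m; l(11)→3·(11−11)≡0=a; i(8)→3·(8−11)≡17=r; r(17)→3·(17−11)≡18=s; w(22)→3·(22−11)≡7=h; l(11)→3·(11−11)≡0=a; g(6)→3·(6−11)≡11=l (all mod 26).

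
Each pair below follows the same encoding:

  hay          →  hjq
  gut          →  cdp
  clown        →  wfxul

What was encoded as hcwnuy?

plenty

The output letters match the input read backwards, each shifted +9: hay reversed is yah. Two steps: reverse the string, then apply a Caesar shift of +9.
Reversing it on hcwnuy: shift back: h−9=y, c−9=t, w−9=n, n−9=e, u−9=l, y−9=p → ytnelp; then reverse → plenty.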